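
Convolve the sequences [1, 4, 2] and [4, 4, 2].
y[0] = 1×4 = 4; y[1] = 1×4 + 4×4 = 20; y[2] = 1×2 + 4×4 + 2×4 = 26; y[3] = 4×2 + 2×4 = 16; y[4] = 2×2 = 4

[4, 20, 26, 16, 4]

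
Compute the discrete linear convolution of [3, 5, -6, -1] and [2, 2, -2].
y[0] = 3×2 = 6; y[1] = 3×2 + 5×2 = 16; y[2] = 3×-2 + 5×2 + -6×2 = -8; y[3] = 5×-2 + -6×2 + -1×2 = -24; y[4] = -6×-2 + -1×2 = 10; y[5] = -1×-2 = 2

[6, 16, -8, -24, 10, 2]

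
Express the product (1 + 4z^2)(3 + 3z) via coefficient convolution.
Ascending coefficients: a = [1, 0, 4], b = [3, 3]. c[0] = 1×3 = 3; c[1] = 1×3 + 0×3 = 3; c[2] = 0×3 + 4×3 = 12; c[3] = 4×3 = 12. Result coefficients: [3, 3, 12, 12] → 3 + 3z + 12z^2 + 12z^3

3 + 3z + 12z^2 + 12z^3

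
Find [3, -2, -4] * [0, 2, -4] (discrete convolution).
y[0] = 3×0 = 0; y[1] = 3×2 + -2×0 = 6; y[2] = 3×-4 + -2×2 + -4×0 = -16; y[3] = -2×-4 + -4×2 = 0; y[4] = -4×-4 = 16

[0, 6, -16, 0, 16]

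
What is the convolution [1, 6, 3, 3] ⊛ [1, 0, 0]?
y[0] = 1×1 = 1; y[1] = 1×0 + 6×1 = 6; y[2] = 1×0 + 6×0 + 3×1 = 3; y[3] = 6×0 + 3×0 + 3×1 = 3; y[4] = 3×0 + 3×0 = 0; y[5] = 3×0 = 0

[1, 6, 3, 3, 0, 0]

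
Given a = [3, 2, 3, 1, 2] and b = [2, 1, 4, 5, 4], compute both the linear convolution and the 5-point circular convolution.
Linear: y_lin[0] = 3×2 = 6; y_lin[1] = 3×1 + 2×2 = 7; y_lin[2] = 3×4 + 2×1 + 3×2 = 20; y_lin[3] = 3×5 + 2×4 + 3×1 + 1×2 = 28; y_lin[4] = 3×4 + 2×5 + 3×4 + 1×1 + 2×2 = 39; y_lin[5] = 2×4 + 3×5 + 1×4 + 2×1 = 29; y_lin[6] = 3×4 + 1×5 + 2×4 = 25; y_lin[7] = 1×4 + 2×5 = 14; y_lin[8] = 2×4 = 8 → [6, 7, 20, 28, 39, 29, 25, 14, 8]. Circular (length 5): y[0] = 3×2 + 2×4 + 3×5 + 1×4 + 2×1 = 35; y[1] = 3×1 + 2×2 + 3×4 + 1×5 + 2×4 = 32; y[2] = 3×4 + 2×1 + 3×2 + 1×4 + 2×5 = 34; y[3] = 3×5 + 2×4 + 3×1 + 1×2 + 2×4 = 36; y[4] = 3×4 + 2×5 + 3×4 + 1×1 + 2×2 = 39 → [35, 32, 34, 36, 39]

Linear: [6, 7, 20, 28, 39, 29, 25, 14, 8], Circular: [35, 32, 34, 36, 39]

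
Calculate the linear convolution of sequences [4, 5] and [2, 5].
y[0] = 4×2 = 8; y[1] = 4×5 + 5×2 = 30; y[2] = 5×5 = 25

[8, 30, 25]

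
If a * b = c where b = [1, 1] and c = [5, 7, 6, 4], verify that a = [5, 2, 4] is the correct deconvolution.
Forward-compute [5, 2, 4] * [1, 1]: c[0] = 5×1 = 5; c[1] = 5×1 + 2×1 = 7; c[2] = 2×1 + 4×1 = 6; c[3] = 4×1 = 4 → [5, 7, 6, 4]. Matches given c = [5, 7, 6, 4], so verified.

Verified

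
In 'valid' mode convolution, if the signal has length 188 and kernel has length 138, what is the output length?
'Valid' mode counts only positions where the kernel fully overlaps the signal: m - n + 1 = 188 - 138 + 1 = 51

51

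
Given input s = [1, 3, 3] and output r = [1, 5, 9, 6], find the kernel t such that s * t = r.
Output length 4 = len(s) + len(t) - 1 ⇒ len(t) = 2. Solve t forward using t[k] = (r[k] - Σ_{i≥1} s[i]·t[k-i]) / s[0]: t[0] = r[0] / s[0] = 1 / 1 = 1; t[1] = (r[1] - 3×1) / s[0] = (5 - 3×1) / 1 = 2. So t = [1, 2]. Forward-check [1, 3, 3] * [1, 2]: r[0] = 1×1 = 1; r[1] = 1×2 + 3×1 = 5; r[2] = 3×2 + 3×1 = 9; r[3] = 3×2 = 6 → [1, 5, 9, 6] ✓

[1, 2]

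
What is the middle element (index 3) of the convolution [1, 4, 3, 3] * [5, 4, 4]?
Use y[k] = Σ_i a[i]·b[k-i] at k=3. y[3] = 4×4 + 3×4 + 3×5 = 43

43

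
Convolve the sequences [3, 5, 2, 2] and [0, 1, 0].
y[0] = 3×0 = 0; y[1] = 3×1 + 5×0 = 3; y[2] = 3×0 + 5×1 + 2×0 = 5; y[3] = 5×0 + 2×1 + 2×0 = 2; y[4] = 2×0 + 2×1 = 2; y[5] = 2×0 = 0

[0, 3, 5, 2, 2, 0]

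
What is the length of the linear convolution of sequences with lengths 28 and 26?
Linear/full convolution length: m + n - 1 = 28 + 26 - 1 = 53

53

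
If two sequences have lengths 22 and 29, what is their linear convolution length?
Linear/full convolution length: m + n - 1 = 22 + 29 - 1 = 50

50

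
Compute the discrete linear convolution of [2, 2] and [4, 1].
y[0] = 2×4 = 8; y[1] = 2×1 + 2×4 = 10; y[2] = 2×1 = 2

[8, 10, 2]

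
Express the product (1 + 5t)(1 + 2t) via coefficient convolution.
Ascending coefficients: a = [1, 5], b = [1, 2]. c[0] = 1×1 = 1; c[1] = 1×2 + 5×1 = 7; c[2] = 5×2 = 10. Result coefficients: [1, 7, 10] → 1 + 7t + 10t^2

1 + 7t + 10t^2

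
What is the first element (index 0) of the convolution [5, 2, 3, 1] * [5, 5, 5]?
Use y[k] = Σ_i a[i]·b[k-i] at k=0. y[0] = 5×5 = 25

25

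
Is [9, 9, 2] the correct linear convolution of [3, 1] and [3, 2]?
Recompute linear convolution of [3, 1] and [3, 2]: y[0] = 3×3 = 9; y[1] = 3×2 + 1×3 = 9; y[2] = 1×2 = 2 → [9, 9, 2]. Given [9, 9, 2] matches, so answer: Yes

Yes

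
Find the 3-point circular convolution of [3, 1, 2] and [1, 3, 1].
Use y[k] = Σ_j s[j]·t[(k-j) mod 3]. y[0] = 3×1 + 1×1 + 2×3 = 10; y[1] = 3×3 + 1×1 + 2×1 = 12; y[2] = 3×1 + 1×3 + 2×1 = 8. Result: [10, 12, 8]

[10, 12, 8]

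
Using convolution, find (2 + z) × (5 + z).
Ascending coefficients: a = [2, 1], b = [5, 1]. c[0] = 2×5 = 10; c[1] = 2×1 + 1×5 = 7; c[2] = 1×1 = 1. Result coefficients: [10, 7, 1] → 10 + 7z + z^2

10 + 7z + z^2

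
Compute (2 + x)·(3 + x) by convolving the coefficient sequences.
Ascending coefficients: a = [2, 1], b = [3, 1]. c[0] = 2×3 = 6; c[1] = 2×1 + 1×3 = 5; c[2] = 1×1 = 1. Result coefficients: [6, 5, 1] → 6 + 5x + x^2

6 + 5x + x^2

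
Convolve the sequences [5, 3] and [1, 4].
y[0] = 5×1 = 5; y[1] = 5×4 + 3×1 = 23; y[2] = 3×4 = 12

[5, 23, 12]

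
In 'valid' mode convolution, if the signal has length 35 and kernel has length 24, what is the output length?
'Valid' mode counts only positions where the kernel fully overlaps the signal: m - n + 1 = 35 - 24 + 1 = 12

12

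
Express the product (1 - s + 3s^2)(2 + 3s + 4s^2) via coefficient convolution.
Ascending coefficients: a = [1, -1, 3], b = [2, 3, 4]. c[0] = 1×2 = 2; c[1] = 1×3 + -1×2 = 1; c[2] = 1×4 + -1×3 + 3×2 = 7; c[3] = -1×4 + 3×3 = 5; c[4] = 3×4 = 12. Result coefficients: [2, 1, 7, 5, 12] → 2 + s + 7s^2 + 5s^3 + 12s^4

2 + s + 7s^2 + 5s^3 + 12s^4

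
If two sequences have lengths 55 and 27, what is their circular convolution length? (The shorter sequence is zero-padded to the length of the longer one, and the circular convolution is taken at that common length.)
Circular convolution (zero-padding the shorter input) has length max(m, n) = max(55, 27) = 55

55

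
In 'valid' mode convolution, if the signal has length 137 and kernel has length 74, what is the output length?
'Valid' mode counts only positions where the kernel fully overlaps the signal: m - n + 1 = 137 - 74 + 1 = 64

64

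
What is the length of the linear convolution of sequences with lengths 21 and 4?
Linear/full convolution length: m + n - 1 = 21 + 4 - 1 = 24

24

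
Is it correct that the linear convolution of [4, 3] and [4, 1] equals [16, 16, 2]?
Recompute linear convolution of [4, 3] and [4, 1]: y[0] = 4×4 = 16; y[1] = 4×1 + 3×4 = 16; y[2] = 3×1 = 3 → [16, 16, 3]. Compare to given [16, 16, 2]: they differ at index 2: given 2, correct 3, so answer: No

No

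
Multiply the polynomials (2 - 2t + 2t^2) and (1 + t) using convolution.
Ascending coefficients: a = [2, -2, 2], b = [1, 1]. c[0] = 2×1 = 2; c[1] = 2×1 + -2×1 = 0; c[2] = -2×1 + 2×1 = 0; c[3] = 2×1 = 2. Result coefficients: [2, 0, 0, 2] → 2 + 2t^3

2 + 2t^3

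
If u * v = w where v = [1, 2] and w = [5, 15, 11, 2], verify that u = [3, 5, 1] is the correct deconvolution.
Forward-compute [3, 5, 1] * [1, 2]: w[0] = 3×1 = 3; w[1] = 3×2 + 5×1 = 11; w[2] = 5×2 + 1×1 = 11; w[3] = 1×2 = 2 → [3, 11, 11, 2]. Does not match given w = [5, 15, 11, 2].

Not verified. [3, 5, 1] * [1, 2] = [3, 11, 11, 2], which differs from [5, 15, 11, 2] at index 0.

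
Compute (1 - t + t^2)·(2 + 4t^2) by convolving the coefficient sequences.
Ascending coefficients: a = [1, -1, 1], b = [2, 0, 4]. c[0] = 1×2 = 2; c[1] = 1×0 + -1×2 = -2; c[2] = 1×4 + -1×0 + 1×2 = 6; c[3] = -1×4 + 1×0 = -4; c[4] = 1×4 = 4. Result coefficients: [2, -2, 6, -4, 4] → 2 - 2t + 6t^2 - 4t^3 + 4t^4

2 - 2t + 6t^2 - 4t^3 + 4t^4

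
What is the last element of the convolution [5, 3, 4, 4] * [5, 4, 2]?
Use y[k] = Σ_i a[i]·b[k-i] at k=5. y[5] = 4×2 = 8

8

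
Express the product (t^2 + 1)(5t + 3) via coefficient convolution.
Ascending coefficients: a = [1, 0, 1], b = [3, 5]. c[0] = 1×3 = 3; c[1] = 1×5 + 0×3 = 5; c[2] = 0×5 + 1×3 = 3; c[3] = 1×5 = 5. Result coefficients: [3, 5, 3, 5] → 5t^3 + 3t^2 + 5t + 3

5t^3 + 3t^2 + 5t + 3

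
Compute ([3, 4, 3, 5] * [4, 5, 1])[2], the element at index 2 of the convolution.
Use y[k] = Σ_i a[i]·b[k-i] at k=2. y[2] = 3×1 + 4×5 + 3×4 = 35

35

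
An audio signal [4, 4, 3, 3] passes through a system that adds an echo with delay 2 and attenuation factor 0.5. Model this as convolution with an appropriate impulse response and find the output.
Direct-path + delayed-attenuated-path model → impulse response h = [1, 0, 0.5] (1 at lag 0, 0.5 at lag 2). Output y[n] = x[n] + 0.5·x[n - 2] (with x[n] = 0 outside 0..3): y[0] = 4 + 0.5×0 = 4; y[1] = 4 + 0.5×0 = 4; y[2] = 3 + 0.5×4 = 5.0; y[3] = 3 + 0.5×4 = 5.0; y[4] = 0 + 0.5×3 = 1.5; y[5] = 0 + 0.5×3 = 1.5. So y = [4, 4, 5.0, 5.0, 1.5, 1.5]

[4, 4, 5.0, 5.0, 1.5, 1.5]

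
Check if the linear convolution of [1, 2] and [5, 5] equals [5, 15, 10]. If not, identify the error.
Recompute linear convolution of [1, 2] and [5, 5]: y[0] = 1×5 = 5; y[1] = 1×5 + 2×5 = 15; y[2] = 2×5 = 10 → [5, 15, 10]. Given [5, 15, 10] matches, so answer: Yes

Yes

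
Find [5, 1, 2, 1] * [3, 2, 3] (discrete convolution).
y[0] = 5×3 = 15; y[1] = 5×2 + 1×3 = 13; y[2] = 5×3 + 1×2 + 2×3 = 23; y[3] = 1×3 + 2×2 + 1×3 = 10; y[4] = 2×3 + 1×2 = 8; y[5] = 1×3 = 3

[15, 13, 23, 10, 8, 3]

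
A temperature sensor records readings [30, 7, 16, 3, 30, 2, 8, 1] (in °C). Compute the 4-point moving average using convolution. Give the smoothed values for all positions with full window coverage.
4-point moving average kernel = [1, 1, 1, 1]. Apply in 'valid' mode (full window coverage): avg[0] = (30 + 7 + 16 + 3) / 4 = 14.0; avg[1] = (7 + 16 + 3 + 30) / 4 = 14.0; avg[2] = (16 + 3 + 30 + 2) / 4 = 12.75; avg[3] = (3 + 30 + 2 + 8) / 4 = 10.75; avg[4] = (30 + 2 + 8 + 1) / 4 = 10.25. Smoothed values: [14.0, 14.0, 12.75, 10.75, 10.25]

[14.0, 14.0, 12.75, 10.75, 10.25]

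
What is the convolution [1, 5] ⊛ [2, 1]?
y[0] = 1×2 = 2; y[1] = 1×1 + 5×2 = 11; y[2] = 5×1 = 5

[2, 11, 5]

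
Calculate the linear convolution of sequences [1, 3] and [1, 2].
y[0] = 1×1 = 1; y[1] = 1×2 + 3×1 = 5; y[2] = 3×2 = 6

[1, 5, 6]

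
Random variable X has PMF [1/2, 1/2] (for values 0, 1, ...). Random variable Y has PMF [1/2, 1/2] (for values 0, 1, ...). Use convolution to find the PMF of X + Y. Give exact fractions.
P(X+Y=k) = Σ_i P(X=i)·P(Y=k-i) — a convolution of [1/2, 1/2] and [1/2, 1/2]. P(X+Y=0) = (1/2)×(1/2) = 1/4; P(X+Y=1) = (1/2)×(1/2) + (1/2)×(1/2) = 1/4 + 1/4 = 1/2; P(X+Y=2) = (1/2)×(1/2) = 1/4. PMF: [1/4, 1/2, 1/4] (sums to 1 ✓)

[1/4, 1/2, 1/4]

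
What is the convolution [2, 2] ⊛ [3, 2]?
y[0] = 2×3 = 6; y[1] = 2×2 + 2×3 = 10; y[2] = 2×2 = 4

[6, 10, 4]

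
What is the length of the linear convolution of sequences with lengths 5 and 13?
Linear/full convolution length: m + n - 1 = 5 + 13 - 1 = 17

17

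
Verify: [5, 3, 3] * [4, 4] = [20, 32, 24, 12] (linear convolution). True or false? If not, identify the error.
Recompute linear convolution of [5, 3, 3] and [4, 4]: y[0] = 5×4 = 20; y[1] = 5×4 + 3×4 = 32; y[2] = 3×4 + 3×4 = 24; y[3] = 3×4 = 12 → [20, 32, 24, 12]. Given [20, 32, 24, 12] matches, so answer: Yes

Yes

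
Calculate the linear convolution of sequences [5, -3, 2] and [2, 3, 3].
y[0] = 5×2 = 10; y[1] = 5×3 + -3×2 = 9; y[2] = 5×3 + -3×3 + 2×2 = 10; y[3] = -3×3 + 2×3 = -3; y[4] = 2×3 = 6

[10, 9, 10, -3, 6]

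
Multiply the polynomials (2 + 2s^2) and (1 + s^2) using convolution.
Ascending coefficients: a = [2, 0, 2], b = [1, 0, 1]. c[0] = 2×1 = 2; c[1] = 2×0 + 0×1 = 0; c[2] = 2×1 + 0×0 + 2×1 = 4; c[3] = 0×1 + 2×0 = 0; c[4] = 2×1 = 2. Result coefficients: [2, 0, 4, 0, 2] → 2 + 4s^2 + 2s^4

2 + 4s^2 + 2s^4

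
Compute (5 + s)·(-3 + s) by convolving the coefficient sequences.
Ascending coefficients: a = [5, 1], b = [-3, 1]. c[0] = 5×-3 = -15; c[1] = 5×1 + 1×-3 = 2; c[2] = 1×1 = 1. Result coefficients: [-15, 2, 1] → -15 + 2s + s^2

-15 + 2s + s^2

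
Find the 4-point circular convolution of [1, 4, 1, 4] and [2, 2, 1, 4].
Use y[k] = Σ_j a[j]·b[(k-j) mod 4]. y[0] = 1×2 + 4×4 + 1×1 + 4×2 = 27; y[1] = 1×2 + 4×2 + 1×4 + 4×1 = 18; y[2] = 1×1 + 4×2 + 1×2 + 4×4 = 27; y[3] = 1×4 + 4×1 + 1×2 + 4×2 = 18. Result: [27, 18, 27, 18]

[27, 18, 27, 18]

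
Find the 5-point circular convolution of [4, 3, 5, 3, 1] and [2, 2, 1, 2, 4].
Use y[k] = Σ_j s[j]·t[(k-j) mod 5]. y[0] = 4×2 + 3×4 + 5×2 + 3×1 + 1×2 = 35; y[1] = 4×2 + 3×2 + 5×4 + 3×2 + 1×1 = 41; y[2] = 4×1 + 3×2 + 5×2 + 3×4 + 1×2 = 34; y[3] = 4×2 + 3×1 + 5×2 + 3×2 + 1×4 = 31; y[4] = 4×4 + 3×2 + 5×1 + 3×2 + 1×2 = 35. Result: [35, 41, 34, 31, 35]

[35, 41, 34, 31, 35]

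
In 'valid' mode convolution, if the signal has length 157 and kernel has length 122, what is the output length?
'Valid' mode counts only positions where the kernel fully overlaps the signal: m - n + 1 = 157 - 122 + 1 = 36

36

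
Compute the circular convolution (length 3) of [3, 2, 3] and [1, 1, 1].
Use y[k] = Σ_j x[j]·h[(k-j) mod 3]. y[0] = 3×1 + 2×1 + 3×1 = 8; y[1] = 3×1 + 2×1 + 3×1 = 8; y[2] = 3×1 + 2×1 + 3×1 = 8. Result: [8, 8, 8]

[8, 8, 8]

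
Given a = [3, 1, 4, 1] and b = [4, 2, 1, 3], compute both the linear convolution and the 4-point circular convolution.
Linear: y_lin[0] = 3×4 = 12; y_lin[1] = 3×2 + 1×4 = 10; y_lin[2] = 3×1 + 1×2 + 4×4 = 21; y_lin[3] = 3×3 + 1×1 + 4×2 + 1×4 = 22; y_lin[4] = 1×3 + 4×1 + 1×2 = 9; y_lin[5] = 4×3 + 1×1 = 13; y_lin[6] = 1×3 = 3 → [12, 10, 21, 22, 9, 13, 3]. Circular (length 4): y[0] = 3×4 + 1×3 + 4×1 + 1×2 = 21; y[1] = 3×2 + 1×4 + 4×3 + 1×1 = 23; y[2] = 3×1 + 1×2 + 4×4 + 1×3 = 24; y[3] = 3×3 + 1×1 + 4×2 + 1×4 = 22 → [21, 23, 24, 22]

Linear: [12, 10, 21, 22, 9, 13, 3], Circular: [21, 23, 24, 22]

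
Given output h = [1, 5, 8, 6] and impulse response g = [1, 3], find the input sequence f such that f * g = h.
Deconvolve h=[1, 5, 8, 6] by g=[1, 3]. Since g[0]=1, solve forward: f[0] = h[0] / 1 = 1; f[1] = (h[1] - 1×3) / 1 = 2; f[2] = (h[2] - 2×3) / 1 = 2. So f = [1, 2, 2]. Check by forward convolution: h[0] = 1×1 = 1; h[1] = 1×3 + 2×1 = 5; h[2] = 2×3 + 2×1 = 8; h[3] = 2×3 = 6

[1, 2, 2]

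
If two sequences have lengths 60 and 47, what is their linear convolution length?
Linear/full convolution length: m + n - 1 = 60 + 47 - 1 = 106

106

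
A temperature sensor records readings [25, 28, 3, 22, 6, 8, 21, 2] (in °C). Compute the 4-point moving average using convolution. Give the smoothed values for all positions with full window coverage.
4-point moving average kernel = [1, 1, 1, 1]. Apply in 'valid' mode (full window coverage): avg[0] = (25 + 28 + 3 + 22) / 4 = 19.5; avg[1] = (28 + 3 + 22 + 6) / 4 = 14.75; avg[2] = (3 + 22 + 6 + 8) / 4 = 9.75; avg[3] = (22 + 6 + 8 + 21) / 4 = 14.25; avg[4] = (6 + 8 + 21 + 2) / 4 = 9.25. Smoothed values: [19.5, 14.75, 9.75, 14.25, 9.25]

[19.5, 14.75, 9.75, 14.25, 9.25]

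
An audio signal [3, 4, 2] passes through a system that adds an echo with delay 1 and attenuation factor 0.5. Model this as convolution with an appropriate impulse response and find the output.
Direct-path + delayed-attenuated-path model → impulse response h = [1, 0.5] (1 at lag 0, 0.5 at lag 1). Output y[n] = x[n] + 0.5·x[n - 1] (with x[n] = 0 outside 0..2): y[0] = 3 + 0.5×0 = 3; y[1] = 4 + 0.5×3 = 5.5; y[2] = 2 + 0.5×4 = 4.0; y[3] = 0 + 0.5×2 = 1.0. So y = [3, 5.5, 4.0, 1.0]

[3, 5.5, 4.0, 1.0]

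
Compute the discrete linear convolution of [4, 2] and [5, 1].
y[0] = 4×5 = 20; y[1] = 4×1 + 2×5 = 14; y[2] = 2×1 = 2

[20, 14, 2]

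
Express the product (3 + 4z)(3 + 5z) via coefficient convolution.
Ascending coefficients: a = [3, 4], b = [3, 5]. c[0] = 3×3 = 9; c[1] = 3×5 + 4×3 = 27; c[2] = 4×5 = 20. Result coefficients: [9, 27, 20] → 9 + 27z + 20z^2

9 + 27z + 20z^2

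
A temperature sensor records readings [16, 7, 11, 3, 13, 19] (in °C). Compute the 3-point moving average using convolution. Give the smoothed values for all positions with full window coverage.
3-point moving average kernel = [1, 1, 1]. Apply in 'valid' mode (full window coverage): avg[0] = (16 + 7 + 11) / 3 = 11.33; avg[1] = (7 + 11 + 3) / 3 = 7.0; avg[2] = (11 + 3 + 13) / 3 = 9.0; avg[3] = (3 + 13 + 19) / 3 = 11.67. Smoothed values: [11.33, 7.0, 9.0, 11.67]

[11.33, 7.0, 9.0, 11.67]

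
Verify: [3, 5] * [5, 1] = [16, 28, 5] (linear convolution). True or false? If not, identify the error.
Recompute linear convolution of [3, 5] and [5, 1]: y[0] = 3×5 = 15; y[1] = 3×1 + 5×5 = 28; y[2] = 5×1 = 5 → [15, 28, 5]. Compare to given [16, 28, 5]: they differ at index 0: given 16, correct 15, so answer: No

No. Error at index 0: given 16, correct 15.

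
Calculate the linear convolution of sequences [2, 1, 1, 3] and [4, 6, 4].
y[0] = 2×4 = 8; y[1] = 2×6 + 1×4 = 16; y[2] = 2×4 + 1×6 + 1×4 = 18; y[3] = 1×4 + 1×6 + 3×4 = 22; y[4] = 1×4 + 3×6 = 22; y[5] = 3×4 = 12

[8, 16, 18, 22, 22, 12]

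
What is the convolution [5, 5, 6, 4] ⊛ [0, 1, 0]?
y[0] = 5×0 = 0; y[1] = 5×1 + 5×0 = 5; y[2] = 5×0 + 5×1 + 6×0 = 5; y[3] = 5×0 + 6×1 + 4×0 = 6; y[4] = 6×0 + 4×1 = 4; y[5] = 4×0 = 0

[0, 5, 5, 6, 4, 0]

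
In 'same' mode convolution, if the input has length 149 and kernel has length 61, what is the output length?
'Same' mode returns an output with the same length as the input: 149

149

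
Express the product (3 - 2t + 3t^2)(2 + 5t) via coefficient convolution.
Ascending coefficients: a = [3, -2, 3], b = [2, 5]. c[0] = 3×2 = 6; c[1] = 3×5 + -2×2 = 11; c[2] = -2×5 + 3×2 = -4; c[3] = 3×5 = 15. Result coefficients: [6, 11, -4, 15] → 6 + 11t - 4t^2 + 15t^3

6 + 11t - 4t^2 + 15t^3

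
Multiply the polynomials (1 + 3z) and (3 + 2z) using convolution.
Ascending coefficients: a = [1, 3], b = [3, 2]. c[0] = 1×3 = 3; c[1] = 1×2 + 3×3 = 11; c[2] = 3×2 = 6. Result coefficients: [3, 11, 6] → 3 + 11z + 6z^2

3 + 11z + 6z^2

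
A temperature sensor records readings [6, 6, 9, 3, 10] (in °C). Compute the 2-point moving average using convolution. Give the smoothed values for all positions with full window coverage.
2-point moving average kernel = [1, 1]. Apply in 'valid' mode (full window coverage): avg[0] = (6 + 6) / 2 = 6.0; avg[1] = (6 + 9) / 2 = 7.5; avg[2] = (9 + 3) / 2 = 6.0; avg[3] = (3 + 10) / 2 = 6.5. Smoothed values: [6.0, 7.5, 6.0, 6.5]

[6.0, 7.5, 6.0, 6.5]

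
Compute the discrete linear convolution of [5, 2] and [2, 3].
y[0] = 5×2 = 10; y[1] = 5×3 + 2×2 = 19; y[2] = 2×3 = 6

[10, 19, 6]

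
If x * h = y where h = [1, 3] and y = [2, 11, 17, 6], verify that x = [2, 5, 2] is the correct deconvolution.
Forward-compute [2, 5, 2] * [1, 3]: y[0] = 2×1 = 2; y[1] = 2×3 + 5×1 = 11; y[2] = 5×3 + 2×1 = 17; y[3] = 2×3 = 6 → [2, 11, 17, 6]. Matches given y = [2, 11, 17, 6], so verified.

Verified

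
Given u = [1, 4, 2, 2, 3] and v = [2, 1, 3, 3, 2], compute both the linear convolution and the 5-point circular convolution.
Linear: y_lin[0] = 1×2 = 2; y_lin[1] = 1×1 + 4×2 = 9; y_lin[2] = 1×3 + 4×1 + 2×2 = 11; y_lin[3] = 1×3 + 4×3 + 2×1 + 2×2 = 21; y_lin[4] = 1×2 + 4×3 + 2×3 + 2×1 + 3×2 = 28; y_lin[5] = 4×2 + 2×3 + 2×3 + 3×1 = 23; y_lin[6] = 2×2 + 2×3 + 3×3 = 19; y_lin[7] = 2×2 + 3×3 = 13; y_lin[8] = 3×2 = 6 → [2, 9, 11, 21, 28, 23, 19, 13, 6]. Circular (length 5): y[0] = 1×2 + 4×2 + 2×3 + 2×3 + 3×1 = 25; y[1] = 1×1 + 4×2 + 2×2 + 2×3 + 3×3 = 28; y[2] = 1×3 + 4×1 + 2×2 + 2×2 + 3×3 = 24; y[3] = 1×3 + 4×3 + 2×1 + 2×2 + 3×2 = 27; y[4] = 1×2 + 4×3 + 2×3 + 2×1 + 3×2 = 28 → [25, 28, 24, 27, 28]

Linear: [2, 9, 11, 21, 28, 23, 19, 13, 6], Circular: [25, 28, 24, 27, 28]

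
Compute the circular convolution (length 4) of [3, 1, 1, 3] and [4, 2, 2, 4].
Use y[k] = Σ_j s[j]·t[(k-j) mod 4]. y[0] = 3×4 + 1×4 + 1×2 + 3×2 = 24; y[1] = 3×2 + 1×4 + 1×4 + 3×2 = 20; y[2] = 3×2 + 1×2 + 1×4 + 3×4 = 24; y[3] = 3×4 + 1×2 + 1×2 + 3×4 = 28. Result: [24, 20, 24, 28]

[24, 20, 24, 28]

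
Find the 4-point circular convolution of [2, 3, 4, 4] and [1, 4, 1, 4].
Use y[k] = Σ_j s[j]·t[(k-j) mod 4]. y[0] = 2×1 + 3×4 + 4×1 + 4×4 = 34; y[1] = 2×4 + 3×1 + 4×4 + 4×1 = 31; y[2] = 2×1 + 3×4 + 4×1 + 4×4 = 34; y[3] = 2×4 + 3×1 + 4×4 + 4×1 = 31. Result: [34, 31, 34, 31]

[34, 31, 34, 31]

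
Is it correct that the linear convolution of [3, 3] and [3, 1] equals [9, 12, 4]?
Recompute linear convolution of [3, 3] and [3, 1]: y[0] = 3×3 = 9; y[1] = 3×1 + 3×3 = 12; y[2] = 3×1 = 3 → [9, 12, 3]. Compare to given [9, 12, 4]: they differ at index 2: given 4, correct 3, so answer: No

No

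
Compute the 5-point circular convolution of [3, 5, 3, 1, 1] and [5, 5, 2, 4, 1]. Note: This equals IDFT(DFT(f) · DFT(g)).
Either evaluate y[k] = Σ_j f[j]·g[(k-j) mod 5] directly, or use IDFT(DFT(f) · DFT(g)). y[0] = 3×5 + 5×1 + 3×4 + 1×2 + 1×5 = 39; y[1] = 3×5 + 5×5 + 3×1 + 1×4 + 1×2 = 49; y[2] = 3×2 + 5×5 + 3×5 + 1×1 + 1×4 = 51; y[3] = 3×4 + 5×2 + 3×5 + 1×5 + 1×1 = 43; y[4] = 3×1 + 5×4 + 3×2 + 1×5 + 1×5 = 39. Result: [39, 49, 51, 43, 39]

[39, 49, 51, 43, 39]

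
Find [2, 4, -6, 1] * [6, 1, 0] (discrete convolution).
y[0] = 2×6 = 12; y[1] = 2×1 + 4×6 = 26; y[2] = 2×0 + 4×1 + -6×6 = -32; y[3] = 4×0 + -6×1 + 1×6 = 0; y[4] = -6×0 + 1×1 = 1; y[5] = 1×0 = 0

[12, 26, -32, 0, 1, 0]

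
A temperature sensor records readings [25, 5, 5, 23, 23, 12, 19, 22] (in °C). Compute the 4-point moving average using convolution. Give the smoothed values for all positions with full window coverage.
4-point moving average kernel = [1, 1, 1, 1]. Apply in 'valid' mode (full window coverage): avg[0] = (25 + 5 + 5 + 23) / 4 = 14.5; avg[1] = (5 + 5 + 23 + 23) / 4 = 14.0; avg[2] = (5 + 23 + 23 + 12) / 4 = 15.75; avg[3] = (23 + 23 + 12 + 19) / 4 = 19.25; avg[4] = (23 + 12 + 19 + 22) / 4 = 19.0. Smoothed values: [14.5, 14.0, 15.75, 19.25, 19.0]

[14.5, 14.0, 15.75, 19.25, 19.0]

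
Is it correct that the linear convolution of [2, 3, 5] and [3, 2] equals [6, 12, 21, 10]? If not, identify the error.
Recompute linear convolution of [2, 3, 5] and [3, 2]: y[0] = 2×3 = 6; y[1] = 2×2 + 3×3 = 13; y[2] = 3×2 + 5×3 = 21; y[3] = 5×2 = 10 → [6, 13, 21, 10]. Compare to given [6, 12, 21, 10]: they differ at index 1: given 12, correct 13, so answer: No

No. Error at index 1: given 12, correct 13.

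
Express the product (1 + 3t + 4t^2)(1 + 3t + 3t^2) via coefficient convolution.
Ascending coefficients: a = [1, 3, 4], b = [1, 3, 3]. c[0] = 1×1 = 1; c[1] = 1×3 + 3×1 = 6; c[2] = 1×3 + 3×3 + 4×1 = 16; c[3] = 3×3 + 4×3 = 21; c[4] = 4×3 = 12. Result coefficients: [1, 6, 16, 21, 12] → 1 + 6t + 16t^2 + 21t^3 + 12t^4

1 + 6t + 16t^2 + 21t^3 + 12t^4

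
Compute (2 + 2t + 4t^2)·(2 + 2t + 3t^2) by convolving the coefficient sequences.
Ascending coefficients: a = [2, 2, 4], b = [2, 2, 3]. c[0] = 2×2 = 4; c[1] = 2×2 + 2×2 = 8; c[2] = 2×3 + 2×2 + 4×2 = 18; c[3] = 2×3 + 4×2 = 14; c[4] = 4×3 = 12. Result coefficients: [4, 8, 18, 14, 12] → 4 + 8t + 18t^2 + 14t^3 + 12t^4

4 + 8t + 18t^2 + 14t^3 + 12t^4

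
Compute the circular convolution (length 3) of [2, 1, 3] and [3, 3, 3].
Use y[k] = Σ_j a[j]·b[(k-j) mod 3]. y[0] = 2×3 + 1×3 + 3×3 = 18; y[1] = 2×3 + 1×3 + 3×3 = 18; y[2] = 2×3 + 1×3 + 3×3 = 18. Result: [18, 18, 18]

[18, 18, 18]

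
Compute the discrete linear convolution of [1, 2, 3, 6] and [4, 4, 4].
y[0] = 1×4 = 4; y[1] = 1×4 + 2×4 = 12; y[2] = 1×4 + 2×4 + 3×4 = 24; y[3] = 2×4 + 3×4 + 6×4 = 44; y[4] = 3×4 + 6×4 = 36; y[5] = 6×4 = 24

[4, 12, 24, 44, 36, 24]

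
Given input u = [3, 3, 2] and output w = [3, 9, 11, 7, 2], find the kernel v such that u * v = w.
Output length 5 = len(u) + len(v) - 1 ⇒ len(v) = 3. Solve v forward using v[k] = (w[k] - Σ_{i≥1} u[i]·v[k-i]) / u[0]: v[0] = w[0] / u[0] = 3 / 3 = 1; v[1] = (w[1] - 3×1) / u[0] = (9 - 3×1) / 3 = 2; v[2] = (w[2] - 3×2 - 2×1) / u[0] = (11 - 3×2 - 2×1) / 3 = 1. So v = [1, 2, 1]. Forward-check [3, 3, 2] * [1, 2, 1]: w[0] = 3×1 = 3; w[1] = 3×2 + 3×1 = 9; w[2] = 3×1 + 3×2 + 2×1 = 11; w[3] = 3×1 + 2×2 = 7; w[4] = 2×1 = 2 → [3, 9, 11, 7, 2] ✓

[1, 2, 1]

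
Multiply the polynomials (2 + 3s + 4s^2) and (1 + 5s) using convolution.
Ascending coefficients: a = [2, 3, 4], b = [1, 5]. c[0] = 2×1 = 2; c[1] = 2×5 + 3×1 = 13; c[2] = 3×5 + 4×1 = 19; c[3] = 4×5 = 20. Result coefficients: [2, 13, 19, 20] → 2 + 13s + 19s^2 + 20s^3

2 + 13s + 19s^2 + 20s^3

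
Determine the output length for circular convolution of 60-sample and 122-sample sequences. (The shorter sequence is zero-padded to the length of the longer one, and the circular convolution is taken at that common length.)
Circular convolution (zero-padding the shorter input) has length max(m, n) = max(60, 122) = 122

122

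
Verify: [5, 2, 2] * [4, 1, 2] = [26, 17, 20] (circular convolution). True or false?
Recompute circular convolution of [5, 2, 2] and [4, 1, 2]: y[0] = 5×4 + 2×2 + 2×1 = 26; y[1] = 5×1 + 2×4 + 2×2 = 17; y[2] = 5×2 + 2×1 + 2×4 = 20 → [26, 17, 20]. Given [26, 17, 20] matches, so answer: Yes

Yes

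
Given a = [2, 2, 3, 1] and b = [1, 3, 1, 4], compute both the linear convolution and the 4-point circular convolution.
Linear: y_lin[0] = 2×1 = 2; y_lin[1] = 2×3 + 2×1 = 8; y_lin[2] = 2×1 + 2×3 + 3×1 = 11; y_lin[3] = 2×4 + 2×1 + 3×3 + 1×1 = 20; y_lin[4] = 2×4 + 3×1 + 1×3 = 14; y_lin[5] = 3×4 + 1×1 = 13; y_lin[6] = 1×4 = 4 → [2, 8, 11, 20, 14, 13, 4]. Circular (length 4): y[0] = 2×1 + 2×4 + 3×1 + 1×3 = 16; y[1] = 2×3 + 2×1 + 3×4 + 1×1 = 21; y[2] = 2×1 + 2×3 + 3×1 + 1×4 = 15; y[3] = 2×4 + 2×1 + 3×3 + 1×1 = 20 → [16, 21, 15, 20]

Linear: [2, 8, 11, 20, 14, 13, 4], Circular: [16, 21, 15, 20]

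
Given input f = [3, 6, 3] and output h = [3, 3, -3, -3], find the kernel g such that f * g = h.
Output length 4 = len(f) + len(g) - 1 ⇒ len(g) = 2. Solve g forward using g[k] = (h[k] - Σ_{i≥1} f[i]·g[k-i]) / f[0]: g[0] = h[0] / f[0] = 3 / 3 = 1; g[1] = (h[1] - 6×1) / f[0] = (3 - 6×1) / 3 = -1. So g = [1, -1]. Forward-check [3, 6, 3] * [1, -1]: h[0] = 3×1 = 3; h[1] = 3×-1 + 6×1 = 3; h[2] = 6×-1 + 3×1 = -3; h[3] = 3×-1 = -3 → [3, 3, -3, -3] ✓

[1, -1]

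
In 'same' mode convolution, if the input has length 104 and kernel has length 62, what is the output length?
'Same' mode returns an output with the same length as the input: 104

104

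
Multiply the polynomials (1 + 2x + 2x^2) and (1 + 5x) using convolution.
Ascending coefficients: a = [1, 2, 2], b = [1, 5]. c[0] = 1×1 = 1; c[1] = 1×5 + 2×1 = 7; c[2] = 2×5 + 2×1 = 12; c[3] = 2×5 = 10. Result coefficients: [1, 7, 12, 10] → 1 + 7x + 12x^2 + 10x^3

1 + 7x + 12x^2 + 10x^3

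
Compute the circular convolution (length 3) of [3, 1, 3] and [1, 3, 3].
Use y[k] = Σ_j a[j]·b[(k-j) mod 3]. y[0] = 3×1 + 1×3 + 3×3 = 15; y[1] = 3×3 + 1×1 + 3×3 = 19; y[2] = 3×3 + 1×3 + 3×1 = 15. Result: [15, 19, 15]

[15, 19, 15]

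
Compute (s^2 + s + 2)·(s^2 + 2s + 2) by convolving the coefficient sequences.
Ascending coefficients: a = [2, 1, 1], b = [2, 2, 1]. c[0] = 2×2 = 4; c[1] = 2×2 + 1×2 = 6; c[2] = 2×1 + 1×2 + 1×2 = 6; c[3] = 1×1 + 1×2 = 3; c[4] = 1×1 = 1. Result coefficients: [4, 6, 6, 3, 1] → s^4 + 3s^3 + 6s^2 + 6s + 4

s^4 + 3s^3 + 6s^2 + 6s + 4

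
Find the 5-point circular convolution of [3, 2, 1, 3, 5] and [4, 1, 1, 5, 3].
Use y[k] = Σ_j s[j]·t[(k-j) mod 5]. y[0] = 3×4 + 2×3 + 1×5 + 3×1 + 5×1 = 31; y[1] = 3×1 + 2×4 + 1×3 + 3×5 + 5×1 = 34; y[2] = 3×1 + 2×1 + 1×4 + 3×3 + 5×5 = 43; y[3] = 3×5 + 2×1 + 1×1 + 3×4 + 5×3 = 45; y[4] = 3×3 + 2×5 + 1×1 + 3×1 + 5×4 = 43. Result: [31, 34, 43, 45, 43]

[31, 34, 43, 45, 43]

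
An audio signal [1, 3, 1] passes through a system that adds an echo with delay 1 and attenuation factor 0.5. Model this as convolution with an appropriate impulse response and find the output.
Direct-path + delayed-attenuated-path model → impulse response h = [1, 0.5] (1 at lag 0, 0.5 at lag 1). Output y[n] = x[n] + 0.5·x[n - 1] (with x[n] = 0 outside 0..2): y[0] = 1 + 0.5×0 = 1; y[1] = 3 + 0.5×1 = 3.5; y[2] = 1 + 0.5×3 = 2.5; y[3] = 0 + 0.5×1 = 0.5. So y = [1, 3.5, 2.5, 0.5]

[1, 3.5, 2.5, 0.5]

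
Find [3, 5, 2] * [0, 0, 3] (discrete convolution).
y[0] = 3×0 = 0; y[1] = 3×0 + 5×0 = 0; y[2] = 3×3 + 5×0 + 2×0 = 9; y[3] = 5×3 + 2×0 = 15; y[4] = 2×3 = 6

[0, 0, 9, 15, 6]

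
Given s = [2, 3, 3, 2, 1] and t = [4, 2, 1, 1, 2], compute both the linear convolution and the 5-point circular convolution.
Linear: y_lin[0] = 2×4 = 8; y_lin[1] = 2×2 + 3×4 = 16; y_lin[2] = 2×1 + 3×2 + 3×4 = 20; y_lin[3] = 2×1 + 3×1 + 3×2 + 2×4 = 19; y_lin[4] = 2×2 + 3×1 + 3×1 + 2×2 + 1×4 = 18; y_lin[5] = 3×2 + 3×1 + 2×1 + 1×2 = 13; y_lin[6] = 3×2 + 2×1 + 1×1 = 9; y_lin[7] = 2×2 + 1×1 = 5; y_lin[8] = 1×2 = 2 → [8, 16, 20, 19, 18, 13, 9, 5, 2]. Circular (length 5): y[0] = 2×4 + 3×2 + 3×1 + 2×1 + 1×2 = 21; y[1] = 2×2 + 3×4 + 3×2 + 2×1 + 1×1 = 25; y[2] = 2×1 + 3×2 + 3×4 + 2×2 + 1×1 = 25; y[3] = 2×1 + 3×1 + 3×2 + 2×4 + 1×2 = 21; y[4] = 2×2 + 3×1 + 3×1 + 2×2 + 1×4 = 18 → [21, 25, 25, 21, 18]

Linear: [8, 16, 20, 19, 18, 13, 9, 5, 2], Circular: [21, 25, 25, 21, 18]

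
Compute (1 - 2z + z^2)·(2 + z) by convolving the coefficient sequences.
Ascending coefficients: a = [1, -2, 1], b = [2, 1]. c[0] = 1×2 = 2; c[1] = 1×1 + -2×2 = -3; c[2] = -2×1 + 1×2 = 0; c[3] = 1×1 = 1. Result coefficients: [2, -3, 0, 1] → 2 - 3z + z^3

2 - 3z + z^3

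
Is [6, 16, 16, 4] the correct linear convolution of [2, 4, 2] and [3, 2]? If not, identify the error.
Recompute linear convolution of [2, 4, 2] and [3, 2]: y[0] = 2×3 = 6; y[1] = 2×2 + 4×3 = 16; y[2] = 4×2 + 2×3 = 14; y[3] = 2×2 = 4 → [6, 16, 14, 4]. Compare to given [6, 16, 16, 4]: they differ at index 2: given 16, correct 14, so answer: No

No. Error at index 2: given 16, correct 14.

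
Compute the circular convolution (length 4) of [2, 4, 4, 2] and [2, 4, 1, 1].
Use y[k] = Σ_j a[j]·b[(k-j) mod 4]. y[0] = 2×2 + 4×1 + 4×1 + 2×4 = 20; y[1] = 2×4 + 4×2 + 4×1 + 2×1 = 22; y[2] = 2×1 + 4×4 + 4×2 + 2×1 = 28; y[3] = 2×1 + 4×1 + 4×4 + 2×2 = 26. Result: [20, 22, 28, 26]

[20, 22, 28, 26]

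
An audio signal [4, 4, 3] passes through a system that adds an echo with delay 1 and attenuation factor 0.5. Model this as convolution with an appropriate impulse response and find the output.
Direct-path + delayed-attenuated-path model → impulse response h = [1, 0.5] (1 at lag 0, 0.5 at lag 1). Output y[n] = x[n] + 0.5·x[n - 1] (with x[n] = 0 outside 0..2): y[0] = 4 + 0.5×0 = 4; y[1] = 4 + 0.5×4 = 6.0; y[2] = 3 + 0.5×4 = 5.0; y[3] = 0 + 0.5×3 = 1.5. So y = [4, 6.0, 5.0, 1.5]

[4, 6.0, 5.0, 1.5]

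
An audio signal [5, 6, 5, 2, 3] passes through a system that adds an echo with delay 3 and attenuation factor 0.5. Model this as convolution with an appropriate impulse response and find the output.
Direct-path + delayed-attenuated-path model → impulse response h = [1, 0, 0, 0.5] (1 at lag 0, 0.5 at lag 3). Output y[n] = x[n] + 0.5·x[n - 3] (with x[n] = 0 outside 0..4): y[0] = 5 + 0.5×0 = 5; y[1] = 6 + 0.5×0 = 6; y[2] = 5 + 0.5×0 = 5; y[3] = 2 + 0.5×5 = 4.5; y[4] = 3 + 0.5×6 = 6.0; y[5] = 0 + 0.5×5 = 2.5; y[6] = 0 + 0.5×2 = 1.0; y[7] = 0 + 0.5×3 = 1.5. So y = [5, 6, 5, 4.5, 6.0, 2.5, 1.0, 1.5]

[5, 6, 5, 4.5, 6.0, 2.5, 1.0, 1.5]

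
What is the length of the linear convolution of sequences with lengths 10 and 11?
Linear/full convolution length: m + n - 1 = 10 + 11 - 1 = 20

20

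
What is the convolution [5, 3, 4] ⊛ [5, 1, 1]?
y[0] = 5×5 = 25; y[1] = 5×1 + 3×5 = 20; y[2] = 5×1 + 3×1 + 4×5 = 28; y[3] = 3×1 + 4×1 = 7; y[4] = 4×1 = 4

[25, 20, 28, 7, 4]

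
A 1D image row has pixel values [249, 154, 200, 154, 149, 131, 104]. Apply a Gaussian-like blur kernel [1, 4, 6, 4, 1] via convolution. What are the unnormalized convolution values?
Convolve image row [249, 154, 200, 154, 149, 131, 104] with kernel [1, 4, 6, 4, 1]: y[0] = 249×1 = 249; y[1] = 249×4 + 154×1 = 1150; y[2] = 249×6 + 154×4 + 200×1 = 2310; y[3] = 249×4 + 154×6 + 200×4 + 154×1 = 2874; y[4] = 249×1 + 154×4 + 200×6 + 154×4 + 149×1 = 2830; y[5] = 154×1 + 200×4 + 154×6 + 149×4 + 131×1 = 2605; y[6] = 200×1 + 154×4 + 149×6 + 131×4 + 104×1 = 2338; y[7] = 154×1 + 149×4 + 131×6 + 104×4 = 1952; y[8] = 149×1 + 131×4 + 104×6 = 1297; y[9] = 131×1 + 104×4 = 547; y[10] = 104×1 = 104 → [249, 1150, 2310, 2874, 2830, 2605, 2338, 1952, 1297, 547, 104]. Normalization factor = sum(kernel) = 16.

[249, 1150, 2310, 2874, 2830, 2605, 2338, 1952, 1297, 547, 104]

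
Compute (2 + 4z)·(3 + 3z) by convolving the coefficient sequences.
Ascending coefficients: a = [2, 4], b = [3, 3]. c[0] = 2×3 = 6; c[1] = 2×3 + 4×3 = 18; c[2] = 4×3 = 12. Result coefficients: [6, 18, 12] → 6 + 18z + 12z^2

6 + 18z + 12z^2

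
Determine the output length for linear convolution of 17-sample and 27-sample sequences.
Linear/full convolution length: m + n - 1 = 17 + 27 - 1 = 43

43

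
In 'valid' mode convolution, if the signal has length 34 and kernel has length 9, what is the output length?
'Valid' mode counts only positions where the kernel fully overlaps the signal: m - n + 1 = 34 - 9 + 1 = 26

26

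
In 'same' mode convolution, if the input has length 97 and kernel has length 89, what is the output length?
'Same' mode returns an output with the same length as the input: 97

97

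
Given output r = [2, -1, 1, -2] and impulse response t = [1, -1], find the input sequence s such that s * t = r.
Deconvolve r=[2, -1, 1, -2] by t=[1, -1]. Since t[0]=1, solve forward: s[0] = r[0] / 1 = 2; s[1] = (r[1] - 2×-1) / 1 = 1; s[2] = (r[2] - 1×-1) / 1 = 2. So s = [2, 1, 2]. Check by forward convolution: r[0] = 2×1 = 2; r[1] = 2×-1 + 1×1 = -1; r[2] = 1×-1 + 2×1 = 1; r[3] = 2×-1 = -2

[2, 1, 2]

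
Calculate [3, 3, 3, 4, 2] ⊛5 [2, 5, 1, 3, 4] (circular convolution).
Use y[k] = Σ_j a[j]·b[(k-j) mod 5]. y[0] = 3×2 + 3×4 + 3×3 + 4×1 + 2×5 = 41; y[1] = 3×5 + 3×2 + 3×4 + 4×3 + 2×1 = 47; y[2] = 3×1 + 3×5 + 3×2 + 4×4 + 2×3 = 46; y[3] = 3×3 + 3×1 + 3×5 + 4×2 + 2×4 = 43; y[4] = 3×4 + 3×3 + 3×1 + 4×5 + 2×2 = 48. Result: [41, 47, 46, 43, 48]

[41, 47, 46, 43, 48]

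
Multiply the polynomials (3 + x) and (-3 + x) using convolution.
Ascending coefficients: a = [3, 1], b = [-3, 1]. c[0] = 3×-3 = -9; c[1] = 3×1 + 1×-3 = 0; c[2] = 1×1 = 1. Result coefficients: [-9, 0, 1] → -9 + x^2

-9 + x^2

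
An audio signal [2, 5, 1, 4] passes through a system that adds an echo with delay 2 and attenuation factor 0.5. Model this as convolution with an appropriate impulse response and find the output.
Direct-path + delayed-attenuated-path model → impulse response h = [1, 0, 0.5] (1 at lag 0, 0.5 at lag 2). Output y[n] = x[n] + 0.5·x[n - 2] (with x[n] = 0 outside 0..3): y[0] = 2 + 0.5×0 = 2; y[1] = 5 + 0.5×0 = 5; y[2] = 1 + 0.5×2 = 2.0; y[3] = 4 + 0.5×5 = 6.5; y[4] = 0 + 0.5×1 = 0.5; y[5] = 0 + 0.5×4 = 2.0. So y = [2, 5, 2.0, 6.5, 0.5, 2.0]

[2, 5, 2.0, 6.5, 0.5, 2.0]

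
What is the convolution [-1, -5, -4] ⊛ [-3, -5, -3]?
y[0] = -1×-3 = 3; y[1] = -1×-5 + -5×-3 = 20; y[2] = -1×-3 + -5×-5 + -4×-3 = 40; y[3] = -5×-3 + -4×-5 = 35; y[4] = -4×-3 = 12

[3, 20, 40, 35, 12]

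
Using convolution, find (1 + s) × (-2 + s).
Ascending coefficients: a = [1, 1], b = [-2, 1]. c[0] = 1×-2 = -2; c[1] = 1×1 + 1×-2 = -1; c[2] = 1×1 = 1. Result coefficients: [-2, -1, 1] → -2 - s + s^2

-2 - s + s^2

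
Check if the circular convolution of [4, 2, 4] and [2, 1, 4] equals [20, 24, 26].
Recompute circular convolution of [4, 2, 4] and [2, 1, 4]: y[0] = 4×2 + 2×4 + 4×1 = 20; y[1] = 4×1 + 2×2 + 4×4 = 24; y[2] = 4×4 + 2×1 + 4×2 = 26 → [20, 24, 26]. Given [20, 24, 26] matches, so answer: Yes

Yes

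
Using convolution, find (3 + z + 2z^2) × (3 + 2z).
Ascending coefficients: a = [3, 1, 2], b = [3, 2]. c[0] = 3×3 = 9; c[1] = 3×2 + 1×3 = 9; c[2] = 1×2 + 2×3 = 8; c[3] = 2×2 = 4. Result coefficients: [9, 9, 8, 4] → 9 + 9z + 8z^2 + 4z^3

9 + 9z + 8z^2 + 4z^3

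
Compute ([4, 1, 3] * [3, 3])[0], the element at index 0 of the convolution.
Use y[k] = Σ_i a[i]·b[k-i] at k=0. y[0] = 4×3 = 12

12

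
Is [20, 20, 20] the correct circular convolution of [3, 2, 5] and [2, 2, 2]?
Recompute circular convolution of [3, 2, 5] and [2, 2, 2]: y[0] = 3×2 + 2×2 + 5×2 = 20; y[1] = 3×2 + 2×2 + 5×2 = 20; y[2] = 3×2 + 2×2 + 5×2 = 20 → [20, 20, 20]. Given [20, 20, 20] matches, so answer: Yes

Yes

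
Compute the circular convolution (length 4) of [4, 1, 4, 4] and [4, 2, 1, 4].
Use y[k] = Σ_j f[j]·g[(k-j) mod 4]. y[0] = 4×4 + 1×4 + 4×1 + 4×2 = 32; y[1] = 4×2 + 1×4 + 4×4 + 4×1 = 32; y[2] = 4×1 + 1×2 + 4×4 + 4×4 = 38; y[3] = 4×4 + 1×1 + 4×2 + 4×4 = 41. Result: [32, 32, 38, 41]

[32, 32, 38, 41]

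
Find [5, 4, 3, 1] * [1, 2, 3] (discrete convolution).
y[0] = 5×1 = 5; y[1] = 5×2 + 4×1 = 14; y[2] = 5×3 + 4×2 + 3×1 = 26; y[3] = 4×3 + 3×2 + 1×1 = 19; y[4] = 3×3 + 1×2 = 11; y[5] = 1×3 = 3

[5, 14, 26, 19, 11, 3]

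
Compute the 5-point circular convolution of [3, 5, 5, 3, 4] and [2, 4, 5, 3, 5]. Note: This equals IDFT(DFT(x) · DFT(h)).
Either evaluate y[k] = Σ_j x[j]·h[(k-j) mod 5] directly, or use IDFT(DFT(x) · DFT(h)). y[0] = 3×2 + 5×5 + 5×3 + 3×5 + 4×4 = 77; y[1] = 3×4 + 5×2 + 5×5 + 3×3 + 4×5 = 76; y[2] = 3×5 + 5×4 + 5×2 + 3×5 + 4×3 = 72; y[3] = 3×3 + 5×5 + 5×4 + 3×2 + 4×5 = 80; y[4] = 3×5 + 5×3 + 5×5 + 3×4 + 4×2 = 75. Result: [77, 76, 72, 80, 75]

[77, 76, 72, 80, 75]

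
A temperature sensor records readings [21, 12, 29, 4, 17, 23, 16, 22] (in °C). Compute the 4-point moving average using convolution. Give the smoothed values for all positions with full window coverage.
4-point moving average kernel = [1, 1, 1, 1]. Apply in 'valid' mode (full window coverage): avg[0] = (21 + 12 + 29 + 4) / 4 = 16.5; avg[1] = (12 + 29 + 4 + 17) / 4 = 15.5; avg[2] = (29 + 4 + 17 + 23) / 4 = 18.25; avg[3] = (4 + 17 + 23 + 16) / 4 = 15.0; avg[4] = (17 + 23 + 16 + 22) / 4 = 19.5. Smoothed values: [16.5, 15.5, 18.25, 15.0, 19.5]

[16.5, 15.5, 18.25, 15.0, 19.5]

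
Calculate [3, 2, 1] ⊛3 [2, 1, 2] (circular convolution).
Use y[k] = Σ_j u[j]·v[(k-j) mod 3]. y[0] = 3×2 + 2×2 + 1×1 = 11; y[1] = 3×1 + 2×2 + 1×2 = 9; y[2] = 3×2 + 2×1 + 1×2 = 10. Result: [11, 9, 10]

[11, 9, 10]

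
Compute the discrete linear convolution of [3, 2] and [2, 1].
y[0] = 3×2 = 6; y[1] = 3×1 + 2×2 = 7; y[2] = 2×1 = 2

[6, 7, 2]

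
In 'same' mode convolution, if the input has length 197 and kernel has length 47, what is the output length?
'Same' mode returns an output with the same length as the input: 197

197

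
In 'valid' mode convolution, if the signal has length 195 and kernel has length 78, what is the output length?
'Valid' mode counts only positions where the kernel fully overlaps the signal: m - n + 1 = 195 - 78 + 1 = 118

118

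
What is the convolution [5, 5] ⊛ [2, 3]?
y[0] = 5×2 = 10; y[1] = 5×3 + 5×2 = 25; y[2] = 5×3 = 15

[10, 25, 15]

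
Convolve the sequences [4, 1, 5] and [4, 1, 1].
y[0] = 4×4 = 16; y[1] = 4×1 + 1×4 = 8; y[2] = 4×1 + 1×1 + 5×4 = 25; y[3] = 1×1 + 5×1 = 6; y[4] = 5×1 = 5

[16, 8, 25, 6, 5]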